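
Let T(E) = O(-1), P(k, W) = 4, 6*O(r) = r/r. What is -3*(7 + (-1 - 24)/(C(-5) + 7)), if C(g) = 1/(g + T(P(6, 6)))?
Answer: -1962/197 ≈ -9.9594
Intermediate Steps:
O(r) = 1/6 (O(r) = (r/r)/6 = (1/6)*1 = 1/6)
T(E) = 1/6
C(g) = 1/(1/6 + g) (C(g) = 1/(g + 1/6) = 1/(1/6 + g))
-3*(7 + (-1 - 24)/(C(-5) + 7)) = -3*(7 + (-1 - 24)/(6/(1 + 6*(-5)) + 7)) = -3*(7 - 25/(6/(1 - 30) + 7)) = -3*(7 - 25/(6/(-29) + 7)) = -3*(7 - 25/(6*(-1/29) + 7)) = -3*(7 - 25/(-6/29 + 7)) = -3*(7 - 25/197/29) = -3*(7 - 25*29/197) = -3*(7 - 725/197) = -3*654/197 = -1962/197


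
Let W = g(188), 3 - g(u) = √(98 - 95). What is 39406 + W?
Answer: 39409 - √3 ≈ 39407.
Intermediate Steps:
g(u) = 3 - √3 (g(u) = 3 - √(98 - 95) = 3 - √3)
W = 3 - √3 ≈ 1.2680
39406 + W = 39406 + (3 - √3) = 39409 - √3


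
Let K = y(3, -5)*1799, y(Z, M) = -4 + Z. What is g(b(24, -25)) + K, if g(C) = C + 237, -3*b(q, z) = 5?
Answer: -4691/3 ≈ -1563.7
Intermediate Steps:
b(q, z) = -5/3 (b(q, z) = -⅓*5 = -5/3)
g(C) = 237 + C
K = -1799 (K = (-4 + 3)*1799 = -1*1799 = -1799)
g(b(24, -25)) + K = (237 - 5/3) - 1799 = 706/3 - 1799 = -4691/3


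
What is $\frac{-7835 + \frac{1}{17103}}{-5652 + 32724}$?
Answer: $- \frac{33500501}{115753104} \approx -0.28941$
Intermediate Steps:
$\frac{-7835 + \frac{1}{17103}}{-5652 + 32724} = \frac{-7835 + \frac{1}{17103}}{27072} = \left(- \frac{134002004}{17103}\right) \frac{1}{27072} = - \frac{33500501}{115753104}$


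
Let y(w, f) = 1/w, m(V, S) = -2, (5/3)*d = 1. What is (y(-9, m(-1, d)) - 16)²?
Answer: 21025/81 ≈ 259.57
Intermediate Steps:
d = ⅗ (d = (⅗)*1 = ⅗ ≈ 0.60000)
y(w, f) = 1/w
(y(-9, m(-1, d)) - 16)² = (1/(-9) - 16)² = (-⅑ - 16)² = (-145/9)² = 21025/81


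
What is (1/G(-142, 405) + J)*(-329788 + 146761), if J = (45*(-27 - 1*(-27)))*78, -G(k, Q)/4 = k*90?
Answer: -61009/17040 ≈ -3.5803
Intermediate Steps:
G(k, Q) = -360*k (G(k, Q) = -4*k*90 = -360*k)
J = 0 (J = (45*(-27 + 27))*78 = (45*0)*78 = 0*78 = 0)
(1/G(-142, 405) + J)*(-329788 + 146761) = (1/(-360*(-142)) + 0)*(-329788 + 146761) = (1/51120 + 0)*(-183027) = (1/51120)*(-183027) = -61009/17040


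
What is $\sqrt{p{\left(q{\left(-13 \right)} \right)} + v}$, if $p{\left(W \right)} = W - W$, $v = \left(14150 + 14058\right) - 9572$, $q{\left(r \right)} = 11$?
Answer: $2 \sqrt{4659} \approx 136.51$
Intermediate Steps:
$v = 18636$ ($v = 28208 - 9572 = 18636$)
$p{\left(W \right)} = 0$
$\sqrt{p{\left(q{\left(-13 \right)} \right)} + v} = \sqrt{0 + 18636} = \sqrt{18636} = 2 \sqrt{4659}$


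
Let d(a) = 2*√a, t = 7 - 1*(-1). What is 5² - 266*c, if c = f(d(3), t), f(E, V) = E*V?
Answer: 25 - 4256*√3 ≈ -7346.6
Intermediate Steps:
t = 8 (t = 7 + 1 = 8)
c = 16*√3 (c = (2*√3)*8 = 16*√3 ≈ 27.713)
5² - 266*c = 5² - 4256*√3 = 25 - 4256*√3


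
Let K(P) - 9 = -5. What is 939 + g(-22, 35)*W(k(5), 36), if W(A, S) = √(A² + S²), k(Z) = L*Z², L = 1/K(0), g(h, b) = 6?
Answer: 939 + 3*√21361/2 ≈ 1158.2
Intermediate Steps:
K(P) = 4 (K(P) = 9 - 5 = 4)
L = ¼ (L = 1/4 = ¼ ≈ 0.25000)
k(Z) = Z²/4
939 + g(-22, 35)*W(k(5), 36) = 939 + 6*√(((¼)*5²)² + 36²) = 939 + 6*√(((¼)*25)² + 1296) = 939 + 6*√((25/4)² + 1296) = 939 + 6*√(625/16 + 1296) = 939 + 6*√(21361/16) = 939 + 6*(√21361/4) = 939 + 3*√21361/2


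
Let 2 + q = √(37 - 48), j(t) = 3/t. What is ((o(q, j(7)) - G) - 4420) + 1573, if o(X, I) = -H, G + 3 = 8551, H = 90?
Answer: -11485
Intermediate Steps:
q = -2 + I*√11 (q = -2 + √(37 - 48) = -2 + √(-11) = -2 + I*√11 ≈ -2.0 + 3.3166*I)
G = 8548 (G = -3 + 8551 = 8548)
o(X, I) = -90 (o(X, I) = -1*90 = -90)
((o(q, j(7)) - G) - 4420) + 1573 = ((-90 - 1*8548) - 4420) + 1573 = ((-90 - 8548) - 4420) + 1573 = (-8638 - 4420) + 1573 = -13058 + 1573 = -11485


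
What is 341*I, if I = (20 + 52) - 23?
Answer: 16709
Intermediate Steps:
I = 49 (I = 72 - 23 = 49)
341*I = 341*49 = 16709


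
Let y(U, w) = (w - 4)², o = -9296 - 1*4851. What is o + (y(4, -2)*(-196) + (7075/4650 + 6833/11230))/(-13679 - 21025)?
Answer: -256371861950497/18122255280 ≈ -14147.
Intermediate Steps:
o = -14147 (o = -9296 - 4851 = -14147)
y(U, w) = (-4 + w)²
o + (y(4, -2)*(-196) + (7075/4650 + 6833/11230))/(-13679 - 21025) = -14147 + ((-4 - 2)²*(-196) + (7075/4650 + 6833/11230))/(-13679 - 21025) = -14147 + ((-6)²*(-196) + (7075*(1/4650) + 6833*(1/11230)))/(-34704) = -14147 + (36*(-196) + (283/186 + 6833/11230))*(-1/34704) = -14147 + (-7056 + 1112257/522195)*(-1/34704) = -14147 - 3683495663/522195*(-1/34704) = -14147 + 3683495663/18122255280 = -256371861950497/18122255280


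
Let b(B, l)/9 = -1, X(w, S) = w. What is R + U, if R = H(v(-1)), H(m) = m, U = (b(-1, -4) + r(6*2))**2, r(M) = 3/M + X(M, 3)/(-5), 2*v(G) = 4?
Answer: 50529/400 ≈ 126.32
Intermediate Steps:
b(B, l) = -9 (b(B, l) = 9*(-1) = -9)
v(G) = 2 (v(G) = (1/2)*4 = 2)
r(M) = 3/M - M/5 (r(M) = 3/M + M/(-5) = 3/M + M*(-1/5) = 3/M - M/5)
U = 49729/400 (U = (-9 + (3/((6*2)) - 6*2/5))**2 = (-9 + (3/12 - 1/5*12))**2 = (-9 + (3*(1/12) - 12/5))**2 = (-9 + (1/4 - 12/5))**2 = (-9 - 43/20)**2 = (-223/20)**2 = 49729/400 ≈ 124.32)
R = 2
R + U = 2 + 49729/400 = 50529/400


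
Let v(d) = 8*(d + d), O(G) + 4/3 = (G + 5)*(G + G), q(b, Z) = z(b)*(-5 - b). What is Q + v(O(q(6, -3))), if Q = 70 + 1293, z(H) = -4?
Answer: 211001/3 ≈ 70334.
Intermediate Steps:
Q = 1363
q(b, Z) = 20 + 4*b (q(b, Z) = -4*(-5 - b) = 20 + 4*b)
O(G) = -4/3 + 2*G*(5 + G) (O(G) = -4/3 + (G + 5)*(G + G) = -4/3 + (5 + G)*(2*G) = -4/3 + 2*G*(5 + G))
v(d) = 16*d (v(d) = 8*(2*d) = 16*d)
Q + v(O(q(6, -3))) = 1363 + 16*(-4/3 + 2*(20 + 4*6)² + 10*(20 + 4*6)) = 1363 + 16*(-4/3 + 2*(20 + 24)² + 10*(20 + 24)) = 1363 + 16*(-4/3 + 2*44² + 10*44) = 1363 + 16*(-4/3 + 2*1936 + 440) = 1363 + 16*(-4/3 + 3872 + 440) = 1363 + 16*(12932/3) = 1363 + 206912/3 = 211001/3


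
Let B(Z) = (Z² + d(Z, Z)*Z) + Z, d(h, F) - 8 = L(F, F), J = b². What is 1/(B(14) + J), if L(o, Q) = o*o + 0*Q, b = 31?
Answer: 1/4027 ≈ 0.00024832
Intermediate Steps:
L(o, Q) = o² (L(o, Q) = o² + 0 = o²)
J = 961 (J = 31² = 961)
d(h, F) = 8 + F²
B(Z) = Z + Z² + Z*(8 + Z²) (B(Z) = (Z² + (8 + Z²)*Z) + Z = (Z² + Z*(8 + Z²)) + Z = Z + Z² + Z*(8 + Z²))
1/(B(14) + J) = 1/(14*(9 + 14 + 14²) + 961) = 1/(14*(9 + 14 + 196) + 961) = 1/(14*219 + 961) = 1/(3066 + 961) = 1/4027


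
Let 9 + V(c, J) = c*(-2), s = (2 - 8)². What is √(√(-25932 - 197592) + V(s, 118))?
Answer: √(-81 + 6*I*√6209) ≈ 14.119 + 16.743*I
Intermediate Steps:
s = 36 (s = (-6)² = 36)
V(c, J) = -9 - 2*c (V(c, J) = -9 + c*(-2) = -9 - 2*c)
√(√(-25932 - 197592) + V(s, 118)) = √(√(-25932 - 197592) + (-9 - 2*36)) = √(√(-223524) + (-9 - 72)) = √(6*I*√6209 - 81) = √(-81 + 6*I*√6209)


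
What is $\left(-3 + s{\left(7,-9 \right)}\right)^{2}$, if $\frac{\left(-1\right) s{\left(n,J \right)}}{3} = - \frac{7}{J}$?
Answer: $\frac{256}{9} \approx 28.444$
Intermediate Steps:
$s{\left(n,J \right)} = \frac{21}{J}$ ($s{\left(n,J \right)} = - 3 \left(- \frac{7}{J}\right) = \frac{21}{J}$)
$\left(-3 + s{\left(7,-9 \right)}\right)^{2} = \left(-3 + \frac{21}{-9}\right)^{2} = \left(-3 + 21 \left(- \frac{1}{9}\right)\right)^{2} = \left(-3 - \frac{7}{3}\right)^{2} = \left(- \frac{16}{3}\right)^{2} = \frac{256}{9}$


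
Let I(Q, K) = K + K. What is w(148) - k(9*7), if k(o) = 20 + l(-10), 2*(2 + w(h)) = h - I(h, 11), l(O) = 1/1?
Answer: 40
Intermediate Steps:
I(Q, K) = 2*K
l(O) = 1
w(h) = -13 + h/2 (w(h) = -2 + (h - 2*11)/2 = -2 + (h - 1*22)/2 = -2 + (h - 22)/2 = -2 + (-22 + h)/2 = -2 + (-11 + h/2) = -13 + h/2)
k(o) = 21 (k(o) = 20 + 1 = 21)
w(148) - k(9*7) = (-13 + (1/2)*148) - 1*21 = (-13 + 74) - 21 = 61 - 21 = 40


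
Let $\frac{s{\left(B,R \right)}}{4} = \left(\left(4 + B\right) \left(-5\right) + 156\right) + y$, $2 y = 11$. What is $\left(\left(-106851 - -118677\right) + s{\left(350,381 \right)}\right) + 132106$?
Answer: $137498$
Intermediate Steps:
$y = \frac{11}{2}$ ($y = \frac{1}{2} \cdot 11 = \frac{11}{2} \approx 5.5$)
$s{\left(B,R \right)} = 566 - 20 B$ ($s{\left(B,R \right)} = 4 \left(\left(\left(4 + B\right) \left(-5\right) + 156\right) + \frac{11}{2}\right) = 4 \left(\left(\left(-20 - 5 B\right) + 156\right) + \frac{11}{2}\right) = 4 \left(\left(136 - 5 B\right) + \frac{11}{2}\right) = 4 \left(\frac{283}{2} - 5 B\right) = 566 - 20 B$)
$\left(\left(-106851 - -118677\right) + s{\left(350,381 \right)}\right) + 132106 = \left(\left(-106851 - -118677\right) + \left(566 - 7000\right)\right) + 132106 = \left(\left(-106851 + 118677\right) + \left(566 - 7000\right)\right) + 132106 = \left(11826 - 6434\right) + 132106 = 5392 + 132106 = 137498$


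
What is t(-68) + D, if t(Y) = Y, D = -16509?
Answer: -16577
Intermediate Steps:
t(-68) + D = -68 - 16509 = -16577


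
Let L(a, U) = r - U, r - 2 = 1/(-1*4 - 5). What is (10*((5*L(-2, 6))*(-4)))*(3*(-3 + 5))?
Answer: 14800/3 ≈ 4933.3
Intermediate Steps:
r = 17/9 (r = 2 + 1/(-1*4 - 5) = 2 + 1/(-4 - 5) = 2 + 1/(-9) = 2 - 1/9 = 17/9 ≈ 1.8889)
L(a, U) = 17/9 - U
(10*((5*L(-2, 6))*(-4)))*(3*(-3 + 5)) = (10*((5*(17/9 - 1*6))*(-4)))*(3*(-3 + 5)) = (10*((5*(17/9 - 6))*(-4)))*(3*2) = (10*((5*(-37/9))*(-4)))*6 = (10*(-185/9*(-4)))*6 = (10*(740/9))*6 = (7400/9)*6 = 14800/3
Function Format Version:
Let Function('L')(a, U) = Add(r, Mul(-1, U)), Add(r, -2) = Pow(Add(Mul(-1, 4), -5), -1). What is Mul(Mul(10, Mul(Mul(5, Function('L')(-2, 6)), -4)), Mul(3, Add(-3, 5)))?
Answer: Rational(14800, 3) ≈ 4933.3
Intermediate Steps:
r = Rational(17, 9) (r = Add(2, Pow(Add(Mul(-1, 4), -5), -1)) = Add(2, Pow(Add(-4, -5), -1)) = Add(2, Pow(-9, -1)) = Add(2, Rational(-1, 9)) = Rational(17, 9) ≈ 1.8889)
Function('L')(a, U) = Add(Rational(17, 9), Mul(-1, U))
Mul(Mul(10, Mul(Mul(5, Function('L')(-2, 6)), -4)), Mul(3, Add(-3, 5))) = Mul(Mul(10, Mul(Mul(5, Add(Rational(17, 9), Mul(-1, 6))), -4)), Mul(3, Add(-3, 5))) = Mul(Mul(10, Mul(Mul(5, Add(Rational(17, 9), -6)), -4)), Mul(3, 2)) = Mul(Mul(10, Mul(Mul(5, Rational(-37, 9)), -4)), 6) = Mul(Mul(10, Mul(Rational(-185, 9), -4)), 6) = Mul(Mul(10, Rational(740, 9)), 6) = Mul(Rational(7400, 9), 6) = Rational(14800, 3)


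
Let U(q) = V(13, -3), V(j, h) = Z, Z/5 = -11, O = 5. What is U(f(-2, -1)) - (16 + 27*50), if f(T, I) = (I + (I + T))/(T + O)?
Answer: -1421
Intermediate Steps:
f(T, I) = (T + 2*I)/(5 + T) (f(T, I) = (I + (I + T))/(T + 5) = (T + 2*I)/(5 + T))
Z = -55 (Z = 5*(-11) = -55)
V(j, h) = -55
U(q) = -55
U(f(-2, -1)) - (16 + 27*50) = -55 - (16 + 27*50) = -55 - (16 + 1350) = -55 - 1*1366 = -55 - 1366 = -1421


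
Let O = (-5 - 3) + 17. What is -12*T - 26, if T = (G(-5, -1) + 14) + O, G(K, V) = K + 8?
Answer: -338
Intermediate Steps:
O = 9 (O = -8 + 17 = 9)
G(K, V) = 8 + K
T = 26 (T = ((8 - 5) + 14) + 9 = (3 + 14) + 9 = 17 + 9 = 26)
-12*T - 26 = -12*26 - 26 = -312 - 26 = -338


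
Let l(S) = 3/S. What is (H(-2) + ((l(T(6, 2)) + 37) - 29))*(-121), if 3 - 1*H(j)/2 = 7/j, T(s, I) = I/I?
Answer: -2904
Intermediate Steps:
T(s, I) = 1
H(j) = 6 - 14/j
(H(-2) + ((l(T(6, 2)) + 37) - 29))*(-121) = ((6 - 14/(-2)) + ((3/1 + 37) - 29))*(-121) = ((6 - 14*(-½)) + ((3*1 + 37) - 29))*(-121) = ((6 + 7) + ((3 + 37) - 29))*(-121) = (13 + (40 - 29))*(-121) = (13 + 11)*(-121) = 24*(-121) = -2904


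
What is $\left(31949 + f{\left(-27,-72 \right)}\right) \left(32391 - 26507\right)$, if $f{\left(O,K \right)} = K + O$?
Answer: $187405400$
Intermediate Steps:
$\left(31949 + f{\left(-27,-72 \right)}\right) \left(32391 - 26507\right) = \left(31949 - 99\right) \left(32391 - 26507\right) = \left(31949 - 99\right) 5884 = 31850 \cdot 5884 = 187405400$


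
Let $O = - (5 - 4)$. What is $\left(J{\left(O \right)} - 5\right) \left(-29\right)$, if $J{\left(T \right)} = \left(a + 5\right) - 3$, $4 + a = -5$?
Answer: $348$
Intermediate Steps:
$a = -9$ ($a = -4 - 5 = -9$)
$O = -1$ ($O = \left(-1\right) 1 = -1$)
$J{\left(T \right)} = -7$ ($J{\left(T \right)} = \left(-9 + 5\right) - 3 = -4 - 3 = -7$)
$\left(J{\left(O \right)} - 5\right) \left(-29\right) = \left(-7 - 5\right) \left(-29\right) = \left(-12\right) \left(-29\right) = 348$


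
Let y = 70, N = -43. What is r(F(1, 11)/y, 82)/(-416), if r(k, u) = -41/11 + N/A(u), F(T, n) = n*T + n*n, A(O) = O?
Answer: 295/28864 ≈ 0.010220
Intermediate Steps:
F(T, n) = n² + T*n (F(T, n) = T*n + n² = n² + T*n)
r(k, u) = -41/11 - 43/u
r(F(1, 11)/y, 82)/(-416) = (-41/11 - 43/82)/(-416) = (-41/11 - 43*1/82)*(-1/416) = (-41/11 - 43/82)*(-1/416) = -3835/902*(-1/416) = 295/28864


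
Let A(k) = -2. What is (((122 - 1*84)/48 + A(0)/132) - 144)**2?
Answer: 1429671721/69696 ≈ 20513.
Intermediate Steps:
(((122 - 1*84)/48 + A(0)/132) - 144)**2 = (((122 - 1*84)/48 - 2/132) - 144)**2 = (((122 - 84)*(1/48) - 2*1/132) - 144)**2 = ((38*(1/48) - 1/66) - 144)**2 = ((19/24 - 1/66) - 144)**2 = (205/264 - 144)**2 = (-37811/264)**2 = 1429671721/69696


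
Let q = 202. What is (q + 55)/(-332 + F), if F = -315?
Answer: -257/647 ≈ -0.39722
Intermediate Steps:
(q + 55)/(-332 + F) = (202 + 55)/(-332 - 315) = 257/(-647) = 257*(-1/647) = -257/647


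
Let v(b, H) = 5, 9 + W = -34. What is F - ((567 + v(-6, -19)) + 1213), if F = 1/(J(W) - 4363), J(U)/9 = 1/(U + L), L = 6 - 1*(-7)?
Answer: -77884915/43633 ≈ -1785.0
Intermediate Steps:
L = 13 (L = 6 + 7 = 13)
W = -43 (W = -9 - 34 = -43)
J(U) = 9/(13 + U) (J(U) = 9/(U + 13) = 9/(13 + U))
F = -10/43633 (F = 1/(9/(13 - 43) - 4363) = 1/(9/(-30) - 4363) = 1/(9*(-1/30) - 4363) = 1/(-3/10 - 4363) = 1/(-43633/10) = -10/43633 ≈ -0.00022918)
F - ((567 + v(-6, -19)) + 1213) = -10/43633 - ((567 + 5) + 1213) = -10/43633 - (572 + 1213) = -10/43633 - 1*1785 = -10/43633 - 1785 = -77884915/43633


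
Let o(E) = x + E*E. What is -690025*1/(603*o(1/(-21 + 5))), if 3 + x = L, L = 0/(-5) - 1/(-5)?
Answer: 883232000/2158137 ≈ 409.26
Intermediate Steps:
L = ⅕ (L = 0*(-⅕) - 1*(-⅕) = 0 + ⅕ = ⅕ ≈ 0.20000)
x = -14/5 (x = -3 + ⅕ = -14/5 ≈ -2.8000)
o(E) = -14/5 + E² (o(E) = -14/5 + E*E = -14/5 + E²)
-690025*1/(603*o(1/(-21 + 5))) = -690025*1/(603*(-14/5 + (1/(-21 + 5))²)) = -690025*1/(603*(-14/5 + (1/(-16))²)) = -690025*1/(603*(-14/5 + (-1/16)²)) = -690025*1/(603*(-14/5 + 1/256)) = -690025/(603*(-3579/1280)) = -690025/(-2158137/1280) = -690025*(-1280/2158137) = 883232000/2158137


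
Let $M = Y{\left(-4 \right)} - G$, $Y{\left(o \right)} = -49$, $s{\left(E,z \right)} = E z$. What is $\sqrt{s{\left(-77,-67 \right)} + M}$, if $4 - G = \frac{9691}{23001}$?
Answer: $\frac{\sqrt{22326708957}}{2091} \approx 71.459$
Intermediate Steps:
$G = \frac{7483}{2091}$ ($G = 4 - \frac{9691}{23001} = 4 - 9691 \cdot \frac{1}{23001} = 4 - \frac{881}{2091} = \frac{7483}{2091} \approx 3.5787$)
$M = - \frac{109942}{2091}$ ($M = -49 - \frac{7483}{2091} = - \frac{109942}{2091} \approx -52.579$)
$\sqrt{s{\left(-77,-67 \right)} + M} = \sqrt{\left(-77\right) \left(-67\right) - \frac{109942}{2091}} = \sqrt{5159 - \frac{109942}{2091}} = \sqrt{\frac{10677527}{2091}} = \frac{\sqrt{22326708957}}{2091}$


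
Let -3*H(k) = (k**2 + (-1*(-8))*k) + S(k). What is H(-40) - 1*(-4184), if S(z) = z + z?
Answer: 3784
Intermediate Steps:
S(z) = 2*z
H(k) = -10*k/3 - k**2/3 (H(k) = -((k**2 + (-1*(-8))*k) + 2*k)/3 = -((k**2 + 8*k) + 2*k)/3 = -(k**2 + 10*k)/3 = -10*k/3 - k**2/3)
H(-40) - 1*(-4184) = (1/3)*(-40)*(-10 - 1*(-40)) - 1*(-4184) = (1/3)*(-40)*(-10 + 40) + 4184 = (1/3)*(-40)*30 + 4184 = -400 + 4184 = 3784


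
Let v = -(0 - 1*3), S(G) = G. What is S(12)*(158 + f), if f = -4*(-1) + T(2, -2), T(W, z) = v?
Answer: 1980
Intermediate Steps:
v = 3 (v = -(0 - 3) = -1*(-3) = 3)
T(W, z) = 3
f = 7 (f = -4*(-1) + 3 = 4 + 3 = 7)
S(12)*(158 + f) = 12*(158 + 7) = 12*165 = 1980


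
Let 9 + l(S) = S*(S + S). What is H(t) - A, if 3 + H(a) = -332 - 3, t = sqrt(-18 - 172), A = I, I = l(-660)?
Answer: -871529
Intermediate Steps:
l(S) = -9 + 2*S**2 (l(S) = -9 + S*(S + S) = -9 + S*(2*S) = -9 + 2*S**2)
I = 871191 (I = -9 + 2*(-660)**2 = -9 + 2*435600 = -9 + 871200 = 871191)
A = 871191
t = I*sqrt(190) (t = sqrt(-190) = I*sqrt(190) ≈ 13.784*I)
H(a) = -338 (H(a) = -3 + (-332 - 3) = -3 - 335 = -338)
H(t) - A = -338 - 1*871191 = -338 - 871191 = -871529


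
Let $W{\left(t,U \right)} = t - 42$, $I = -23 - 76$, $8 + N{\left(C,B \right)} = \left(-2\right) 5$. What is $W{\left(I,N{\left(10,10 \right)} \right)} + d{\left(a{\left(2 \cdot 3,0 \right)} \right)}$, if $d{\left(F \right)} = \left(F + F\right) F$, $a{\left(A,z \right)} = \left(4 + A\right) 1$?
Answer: $59$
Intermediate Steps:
$N{\left(C,B \right)} = -18$ ($N{\left(C,B \right)} = -8 - 10 = -18$)
$I = -99$ ($I = -23 - 76 = -99$)
$W{\left(t,U \right)} = -42 + t$ ($W{\left(t,U \right)} = t - 42 = -42 + t$)
$a{\left(A,z \right)} = 4 + A$
$d{\left(F \right)} = 2 F^{2}$ ($d{\left(F \right)} = 2 F F = 2 F^{2}$)
$W{\left(I,N{\left(10,10 \right)} \right)} + d{\left(a{\left(2 \cdot 3,0 \right)} \right)} = \left(-42 - 99\right) + 2 \left(4 + 2 \cdot 3\right)^{2} = -141 + 2 \left(4 + 6\right)^{2} = -141 + 2 \cdot 10^{2} = -141 + 2 \cdot 100 = -141 + 200 = 59$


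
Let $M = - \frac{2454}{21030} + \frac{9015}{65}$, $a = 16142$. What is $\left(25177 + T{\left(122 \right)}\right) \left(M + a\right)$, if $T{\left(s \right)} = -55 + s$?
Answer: $\frac{18726615860432}{45565} \approx 4.1099 \cdot 10^{8}$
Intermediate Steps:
$M = \frac{6314198}{45565}$ ($M = \left(-2454\right) \frac{1}{21030} + 9015 \cdot \frac{1}{65} = - \frac{409}{3505} + \frac{1803}{13} = \frac{6314198}{45565} \approx 138.58$)
$\left(25177 + T{\left(122 \right)}\right) \left(M + a\right) = \left(25177 + \left(-55 + 122\right)\right) \left(\frac{6314198}{45565} + 16142\right) = \left(25177 + 67\right) \frac{741824428}{45565} = 25244 \cdot \frac{741824428}{45565} = \frac{18726615860432}{45565}$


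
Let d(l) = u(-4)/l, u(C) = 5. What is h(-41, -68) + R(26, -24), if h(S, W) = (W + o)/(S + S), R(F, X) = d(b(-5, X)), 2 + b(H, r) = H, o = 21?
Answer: -81/574 ≈ -0.14111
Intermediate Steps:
b(H, r) = -2 + H
d(l) = 5/l
R(F, X) = -5/7 (R(F, X) = 5/(-2 - 5) = 5/(-7) = 5*(-1/7) = -5/7)
h(S, W) = (21 + W)/(2*S) (h(S, W) = (W + 21)/(S + S) = (21 + W)/((2*S)) = (21 + W)*(1/(2*S)) = (21 + W)/(2*S))
h(-41, -68) + R(26, -24) = (1/2)*(21 - 68)/(-41) - 5/7 = (1/2)*(-1/41)*(-47) - 5/7 = 47/82 - 5/7 = -81/574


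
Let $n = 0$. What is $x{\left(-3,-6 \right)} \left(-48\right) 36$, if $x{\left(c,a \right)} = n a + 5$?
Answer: $-8640$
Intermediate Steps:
$x{\left(c,a \right)} = 5$ ($x{\left(c,a \right)} = 0 a + 5 = 0 + 5 = 5$)
$x{\left(-3,-6 \right)} \left(-48\right) 36 = 5 \left(-48\right) 36 = \left(-240\right) 36 = -8640$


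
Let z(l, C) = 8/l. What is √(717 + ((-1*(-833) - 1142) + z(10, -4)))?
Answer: 2*√2555/5 ≈ 20.219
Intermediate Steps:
√(717 + ((-1*(-833) - 1142) + z(10, -4))) = √(717 + ((-1*(-833) - 1142) + 8/10)) = √(717 + ((833 - 1142) + 8*(⅒))) = √(717 + (-309 + ⅘)) = √(717 - 1541/5) = √(2044/5) = 2*√2555/5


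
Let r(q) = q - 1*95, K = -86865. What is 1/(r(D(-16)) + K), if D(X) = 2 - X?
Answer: -1/86942 ≈ -1.1502e-5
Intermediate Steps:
r(q) = -95 + q (r(q) = q - 95 = -95 + q)
1/(r(D(-16)) + K) = 1/((-95 + (2 - 1*(-16))) - 86865) = 1/((-95 + (2 + 16)) - 86865) = 1/((-95 + 18) - 86865) = 1/(-77 - 86865) = 1/(-86942) = -1/86942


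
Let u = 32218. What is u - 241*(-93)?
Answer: 54631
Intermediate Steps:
u - 241*(-93) = 32218 - 241*(-93) = 32218 + 22413 = 54631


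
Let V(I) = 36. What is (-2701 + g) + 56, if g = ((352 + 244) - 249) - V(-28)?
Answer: -2334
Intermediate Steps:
g = 311 (g = ((352 + 244) - 249) - 1*36 = (596 - 249) - 36 = 347 - 36 = 311)
(-2701 + g) + 56 = (-2701 + 311) + 56 = -2390 + 56 = -2334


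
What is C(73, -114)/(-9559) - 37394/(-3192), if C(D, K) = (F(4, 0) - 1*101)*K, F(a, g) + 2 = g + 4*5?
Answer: 23374753/2179452 ≈ 10.725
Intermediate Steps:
F(a, g) = 18 + g (F(a, g) = -2 + (g + 4*5) = -2 + (g + 20) = -2 + (20 + g) = 18 + g)
C(D, K) = -83*K (C(D, K) = ((18 + 0) - 1*101)*K = (18 - 101)*K = -83*K)
C(73, -114)/(-9559) - 37394/(-3192) = -83*(-114)/(-9559) - 37394/(-3192) = 9462*(-1/9559) - 37394*(-1/3192) = -9462/9559 + 2671/228 = 23374753/2179452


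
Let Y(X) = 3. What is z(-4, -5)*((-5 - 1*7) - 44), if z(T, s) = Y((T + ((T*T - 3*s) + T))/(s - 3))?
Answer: -168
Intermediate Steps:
z(T, s) = 3
z(-4, -5)*((-5 - 1*7) - 44) = 3*((-5 - 1*7) - 44) = 3*((-5 - 7) - 44) = 3*(-12 - 44) = 3*(-56) = -168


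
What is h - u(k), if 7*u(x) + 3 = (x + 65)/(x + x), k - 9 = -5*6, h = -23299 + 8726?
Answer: -2142146/147 ≈ -14572.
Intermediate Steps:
h = -14573
k = -21 (k = 9 - 5*6 = 9 - 30 = -21)
u(x) = -3/7 + (65 + x)/(14*x) (u(x) = -3/7 + ((x + 65)/(x + x))/7 = -3/7 + ((65 + x)/((2*x)))/7 = -3/7 + ((65 + x)*(1/(2*x)))/7 = -3/7 + ((65 + x)/(2*x))/7 = -3/7 + (65 + x)/(14*x))
h - u(k) = -14573 - 5*(13 - 1*(-21))/(14*(-21)) = -14573 - 5*(-1)*(13 + 21)/(14*21) = -14573 - 5*(-1)*34/(14*21) = -14573 - 1*(-85/147) = -14573 + 85/147 = -2142146/147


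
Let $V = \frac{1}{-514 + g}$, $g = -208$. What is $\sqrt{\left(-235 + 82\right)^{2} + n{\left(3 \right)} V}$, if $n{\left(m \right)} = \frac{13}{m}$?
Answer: $\frac{\sqrt{304223286}}{114} \approx 153.0$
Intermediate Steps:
$V = - \frac{1}{722}$ ($V = \frac{1}{-514 - 208} = \frac{1}{-722} = - \frac{1}{722} \approx -0.001385$)
$\sqrt{\left(-235 + 82\right)^{2} + n{\left(3 \right)} V} = \sqrt{\left(-235 + 82\right)^{2} + \frac{13}{3} \left(- \frac{1}{722}\right)} = \sqrt{\left(-153\right)^{2} + 13 \cdot \frac{1}{3} \left(- \frac{1}{722}\right)} = \sqrt{23409 + \frac{13}{3} \left(- \frac{1}{722}\right)} = \sqrt{23409 - \frac{13}{2166}} = \sqrt{\frac{50703881}{2166}} = \frac{\sqrt{304223286}}{114}$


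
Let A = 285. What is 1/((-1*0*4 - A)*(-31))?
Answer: 1/8835 ≈ 0.00011319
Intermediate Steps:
1/((-1*0*4 - A)*(-31)) = 1/((-1*0*4 - 1*285)*(-31)) = 1/((0*4 - 285)*(-31)) = 1/((0 - 285)*(-31)) = 1/(-285*(-31)) = 1/8835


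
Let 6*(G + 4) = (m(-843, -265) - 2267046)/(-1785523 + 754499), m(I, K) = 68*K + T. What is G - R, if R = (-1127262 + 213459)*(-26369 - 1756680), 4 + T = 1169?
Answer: -10079427907014652643/6186144 ≈ -1.6294e+12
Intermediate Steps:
T = 1165 (T = -4 + 1169 = 1165)
m(I, K) = 1165 + 68*K (m(I, K) = 68*K + 1165 = 1165 + 68*K)
R = 1629355525347 (R = -913803*(-1783049) = 1629355525347)
G = -22460675/6186144 (G = -4 + (((1165 + 68*(-265)) - 2267046)/(-1785523 + 754499))/6 = -4 + (((1165 - 18020) - 2267046)/(-1031024))/6 = -4 + ((-16855 - 2267046)*(-1/1031024))/6 = -4 + (-2283901*(-1/1031024))/6 = -4 + (⅙)*(2283901/1031024) = -4 + 2283901/6186144 = -22460675/6186144 ≈ -3.6308)
G - R = -22460675/6186144 - 1*1629355525347 = -22460675/6186144 - 1629355525347 = -10079427907014652643/6186144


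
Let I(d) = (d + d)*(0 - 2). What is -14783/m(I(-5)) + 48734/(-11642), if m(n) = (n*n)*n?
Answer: -280987843/46568000 ≈ -6.0339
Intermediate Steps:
I(d) = -4*d (I(d) = (2*d)*(-2) = -4*d)
m(n) = n³ (m(n) = n²*n = n³)
-14783/m(I(-5)) + 48734/(-11642) = -14783/((-4*(-5))³) + 48734/(-11642) = -14783/(20³) + 48734*(-1/11642) = -14783/8000 - 24367/5821 = -280987843/46568000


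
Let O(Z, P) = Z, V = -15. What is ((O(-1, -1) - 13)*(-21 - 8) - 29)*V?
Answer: -5655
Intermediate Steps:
((O(-1, -1) - 13)*(-21 - 8) - 29)*V = ((-1 - 13)*(-21 - 8) - 29)*(-15) = (-14*(-29) - 29)*(-15) = (406 - 29)*(-15) = 377*(-15) = -5655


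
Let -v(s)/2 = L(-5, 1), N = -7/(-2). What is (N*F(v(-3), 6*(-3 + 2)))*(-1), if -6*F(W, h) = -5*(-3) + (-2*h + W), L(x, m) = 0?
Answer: 63/4 ≈ 15.750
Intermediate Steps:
N = 7/2 (N = -7*(-½) = 7/2 ≈ 3.5000)
v(s) = 0 (v(s) = -2*0 = 0)
F(W, h) = -5/2 - W/6 + h/3 (F(W, h) = -(-5*(-3) + (-2*h + W))/6 = -(15 + (W - 2*h))/6 = -(15 + W - 2*h)/6 = -5/2 - W/6 + h/3)
(N*F(v(-3), 6*(-3 + 2)))*(-1) = (7*(-5/2 - ⅙*0 + (6*(-3 + 2))/3)/2)*(-1) = (7*(-5/2 + 0 + (6*(-1))/3)/2)*(-1) = (7*(-5/2 + 0 + (⅓)*(-6))/2)*(-1) = (7*(-5/2 + 0 - 2)/2)*(-1) = ((7/2)*(-9/2))*(-1) = -63/4*(-1) = 63/4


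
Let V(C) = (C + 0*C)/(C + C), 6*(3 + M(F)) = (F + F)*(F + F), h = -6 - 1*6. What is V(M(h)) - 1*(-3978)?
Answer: 7957/2 ≈ 3978.5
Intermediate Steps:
h = -12 (h = -6 - 6 = -12)
M(F) = -3 + 2*F**2/3 (M(F) = -3 + ((F + F)*(F + F))/6 = -3 + ((2*F)*(2*F))/6 = -3 + (4*F**2)/6 = -3 + 2*F**2/3)
V(C) = 1/2 (V(C) = (C + 0)/((2*C)) = C*(1/(2*C)) = 1/2)
V(M(h)) - 1*(-3978) = 1/2 - 1*(-3978) = 1/2 + 3978 = 7957/2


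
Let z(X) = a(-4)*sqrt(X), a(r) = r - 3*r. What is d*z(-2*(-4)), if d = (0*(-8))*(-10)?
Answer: 0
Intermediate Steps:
a(r) = -2*r
d = 0 (d = 0*(-10) = 0)
z(X) = 8*sqrt(X) (z(X) = (-2*(-4))*sqrt(X) = 8*sqrt(X))
d*z(-2*(-4)) = 0*(8*sqrt(-2*(-4))) = 0*(8*sqrt(8)) = 0*(8*(2*sqrt(2))) = 0*(16*sqrt(2)) = 0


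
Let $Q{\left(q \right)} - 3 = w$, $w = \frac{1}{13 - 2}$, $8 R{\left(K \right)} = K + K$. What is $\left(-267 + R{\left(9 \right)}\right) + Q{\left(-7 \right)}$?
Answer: $- \frac{11513}{44} \approx -261.66$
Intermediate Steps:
$R{\left(K \right)} = \frac{K}{4}$ ($R{\left(K \right)} = \frac{K + K}{8} = \frac{2 K}{8} = \frac{K}{4}$)
$w = \frac{1}{11}$ ($w = \frac{1}{13 - 2} = \frac{1}{11} \approx 0.090909$)
$Q{\left(q \right)} = \frac{34}{11}$ ($Q{\left(q \right)} = 3 + \frac{1}{11} = \frac{34}{11}$)
$\left(-267 + R{\left(9 \right)}\right) + Q{\left(-7 \right)} = \left(-267 + \frac{1}{4} \cdot 9\right) + \frac{34}{11} = \left(-267 + \frac{9}{4}\right) + \frac{34}{11} = - \frac{1059}{4} + \frac{34}{11} = - \frac{11513}{44}$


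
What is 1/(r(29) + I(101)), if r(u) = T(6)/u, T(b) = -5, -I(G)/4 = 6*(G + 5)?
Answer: -29/73781 ≈ -0.00039305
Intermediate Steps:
I(G) = -120 - 24*G (I(G) = -24*(G + 5) = -24*(5 + G) = -4*(30 + 6*G) = -120 - 24*G)
r(u) = -5/u
1/(r(29) + I(101)) = 1/(-5/29 + (-120 - 24*101)) = 1/(-5*1/29 + (-120 - 2424)) = 1/(-5/29 - 2544) = 1/(-73781/29) = -29/73781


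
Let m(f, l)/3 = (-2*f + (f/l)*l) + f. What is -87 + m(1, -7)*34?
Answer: -87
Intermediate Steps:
m(f, l) = 0 (m(f, l) = 3*((-2*f + (f/l)*l) + f) = 3*((-2*f + f) + f) = 3*(-f + f) = 3*0 = 0)
-87 + m(1, -7)*34 = -87 + 0*34 = -87 + 0 = -87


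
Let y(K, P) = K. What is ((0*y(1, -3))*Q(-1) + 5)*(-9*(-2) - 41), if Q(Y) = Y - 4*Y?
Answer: -115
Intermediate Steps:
Q(Y) = -3*Y
((0*y(1, -3))*Q(-1) + 5)*(-9*(-2) - 41) = ((0*1)*(-3*(-1)) + 5)*(-9*(-2) - 41) = (0*3 + 5)*(18 - 41) = (0 + 5)*(-23) = 5*(-23) = -115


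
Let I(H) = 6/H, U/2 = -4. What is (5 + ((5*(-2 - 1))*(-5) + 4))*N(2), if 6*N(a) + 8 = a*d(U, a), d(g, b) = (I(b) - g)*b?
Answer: 504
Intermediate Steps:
U = -8 (U = 2*(-4) = -8)
d(g, b) = b*(-g + 6/b) (d(g, b) = (6/b - g)*b = (-g + 6/b)*b = b*(-g + 6/b))
N(a) = -4/3 + a*(6 + 8*a)/6 (N(a) = -4/3 + (a*(6 - 1*a*(-8)))/6 = -4/3 + (a*(6 + 8*a))/6 = -4/3 + a*(6 + 8*a)/6)
(5 + ((5*(-2 - 1))*(-5) + 4))*N(2) = (5 + ((5*(-2 - 1))*(-5) + 4))*(-4/3 + (⅓)*2*(3 + 4*2)) = (5 + ((5*(-3))*(-5) + 4))*(-4/3 + (⅓)*2*(3 + 8)) = (5 + (-15*(-5) + 4))*(-4/3 + (⅓)*2*11) = (5 + (75 + 4))*(-4/3 + 22/3) = (5 + 79)*6 = 84*6 = 504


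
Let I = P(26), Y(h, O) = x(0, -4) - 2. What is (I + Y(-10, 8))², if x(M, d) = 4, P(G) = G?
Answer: 784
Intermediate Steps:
Y(h, O) = 2 (Y(h, O) = 4 - 2 = 2)
I = 26
(I + Y(-10, 8))² = (26 + 2)² = 28² = 784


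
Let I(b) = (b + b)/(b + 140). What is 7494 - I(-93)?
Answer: 352404/47 ≈ 7498.0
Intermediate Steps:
I(b) = 2*b/(140 + b) (I(b) = (2*b)/(140 + b) = 2*b/(140 + b))
7494 - I(-93) = 7494 - 2*(-93)/(140 - 93) = 7494 - 2*(-93)/47 = 7494 - 1*(-186/47) = 7494 + 186/47 = 352404/47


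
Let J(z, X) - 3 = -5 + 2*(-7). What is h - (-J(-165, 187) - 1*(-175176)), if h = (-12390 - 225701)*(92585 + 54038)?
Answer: -34909791885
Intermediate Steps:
h = -34909616693 (h = -238091*146623 = -34909616693)
J(z, X) = -16 (J(z, X) = 3 + (-5 + 2*(-7)) = 3 + (-5 - 14) = 3 - 19 = -16)
h - (-J(-165, 187) - 1*(-175176)) = -34909616693 - (-1*(-16) - 1*(-175176)) = -34909616693 - (16 + 175176) = -34909616693 - 1*175192 = -34909616693 - 175192 = -34909791885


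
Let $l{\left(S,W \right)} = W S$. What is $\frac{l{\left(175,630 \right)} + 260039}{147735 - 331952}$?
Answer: $- \frac{370289}{184217} \approx -2.0101$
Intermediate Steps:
$l{\left(S,W \right)} = S W$
$\frac{l{\left(175,630 \right)} + 260039}{147735 - 331952} = \frac{175 \cdot 630 + 260039}{147735 - 331952} = \frac{110250 + 260039}{-184217} = 370289 \left(- \frac{1}{184217}\right) = - \frac{370289}{184217}$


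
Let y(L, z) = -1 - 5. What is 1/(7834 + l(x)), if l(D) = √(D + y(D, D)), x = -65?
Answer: 7834/61371627 - I*√71/61371627 ≈ 0.00012765 - 1.373e-7*I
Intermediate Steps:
y(L, z) = -6
l(D) = √(-6 + D) (l(D) = √(D - 6) = √(-6 + D))
1/(7834 + l(x)) = 1/(7834 + √(-6 - 65)) = 1/(7834 + √(-71)) = 1/(7834 + I*√71)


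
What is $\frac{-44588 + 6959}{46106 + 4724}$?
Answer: $- \frac{37629}{50830} \approx -0.74029$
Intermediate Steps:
$\frac{-44588 + 6959}{46106 + 4724} = - \frac{37629}{50830}$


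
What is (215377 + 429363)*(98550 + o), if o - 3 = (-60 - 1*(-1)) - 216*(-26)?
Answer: 67123881400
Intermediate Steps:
o = 5560 (o = 3 + ((-60 - 1*(-1)) - 216*(-26)) = 3 + ((-60 + 1) - 216*(-26)) = 3 + (-59 + 5616) = 3 + 5557 = 5560)
(215377 + 429363)*(98550 + o) = (215377 + 429363)*(98550 + 5560) = 644740*104110 = 67123881400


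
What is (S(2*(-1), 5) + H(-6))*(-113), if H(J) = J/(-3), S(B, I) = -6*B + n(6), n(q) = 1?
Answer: -1695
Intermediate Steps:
S(B, I) = 1 - 6*B (S(B, I) = -6*B + 1 = 1 - 6*B)
H(J) = -J/3 (H(J) = J*(-⅓) = -J/3)
(S(2*(-1), 5) + H(-6))*(-113) = ((1 - 12*(-1)) - ⅓*(-6))*(-113) = ((1 - 6*(-2)) + 2)*(-113) = ((1 + 12) + 2)*(-113) = (13 + 2)*(-113) = 15*(-113) = -1695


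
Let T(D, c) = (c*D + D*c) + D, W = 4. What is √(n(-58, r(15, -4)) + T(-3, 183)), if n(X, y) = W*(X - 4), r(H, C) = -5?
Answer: I*√1349 ≈ 36.729*I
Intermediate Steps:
T(D, c) = D + 2*D*c (T(D, c) = (D*c + D*c) + D = 2*D*c + D = D + 2*D*c)
n(X, y) = -16 + 4*X (n(X, y) = 4*(X - 4) = 4*(-4 + X) = -16 + 4*X)
√(n(-58, r(15, -4)) + T(-3, 183)) = √((-16 + 4*(-58)) - 3*(1 + 2*183)) = √((-16 - 232) - 3*(1 + 366)) = √(-248 - 3*367) = √(-248 - 1101) = √(-1349) = I*√1349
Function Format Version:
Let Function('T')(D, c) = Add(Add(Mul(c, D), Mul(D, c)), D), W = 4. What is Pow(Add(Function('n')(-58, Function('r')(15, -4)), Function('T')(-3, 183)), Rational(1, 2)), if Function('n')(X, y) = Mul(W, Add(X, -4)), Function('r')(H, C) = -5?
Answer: Mul(I, Pow(1349, Rational(1, 2))) ≈ Mul(36.729, I)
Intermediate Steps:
Function('T')(D, c) = Add(D, Mul(2, D, c)) (Function('T')(D, c) = Add(Add(Mul(D, c), Mul(D, c)), D) = Add(Mul(2, D, c), D) = Add(D, Mul(2, D, c)))
Function('n')(X, y) = Add(-16, Mul(4, X)) (Function('n')(X, y) = Mul(4, Add(X, -4)) = Mul(4, Add(-4, X)) = Add(-16, Mul(4, X)))
Pow(Add(Function('n')(-58, Function('r')(15, -4)), Function('T')(-3, 183)), Rational(1, 2)) = Pow(Add(Add(-16, Mul(4, -58)), Mul(-3, Add(1, Mul(2, 183)))), Rational(1, 2)) = Pow(Add(Add(-16, -232), Mul(-3, Add(1, 366))), Rational(1, 2)) = Pow(Add(-248, Mul(-3, 367)), Rational(1, 2)) = Pow(Add(-248, -1101), Rational(1, 2)) = Pow(-1349, Rational(1, 2)) = Mul(I, Pow(1349, Rational(1, 2)))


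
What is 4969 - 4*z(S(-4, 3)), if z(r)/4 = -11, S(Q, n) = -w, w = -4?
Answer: 5145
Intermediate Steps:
S(Q, n) = 4 (S(Q, n) = -1*(-4) = 4)
z(r) = -44 (z(r) = 4*(-11) = -44)
4969 - 4*z(S(-4, 3)) = 4969 - 4*(-44) = 4969 + 176 = 5145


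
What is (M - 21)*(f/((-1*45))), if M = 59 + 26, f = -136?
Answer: 8704/45 ≈ 193.42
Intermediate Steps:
M = 85
(M - 21)*(f/((-1*45))) = (85 - 21)*(-136/((-1*45))) = 64*(-136/(-45)) = 64*(-136*(-1/45)) = 64*(136/45) = 8704/45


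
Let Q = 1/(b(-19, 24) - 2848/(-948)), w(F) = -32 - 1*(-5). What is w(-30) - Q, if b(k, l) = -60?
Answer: -364479/13508 ≈ -26.982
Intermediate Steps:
w(F) = -27 (w(F) = -32 + 5 = -27)
Q = -237/13508 (Q = 1/(-60 - 2848/(-948)) = 1/(-60 - 2848*(-1/948)) = 1/(-60 + 712/237) = 1/(-13508/237) = -237/13508 ≈ -0.017545)
w(-30) - Q = -27 - 1*(-237/13508) = -27 + 237/13508 = -364479/13508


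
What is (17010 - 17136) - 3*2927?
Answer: -8907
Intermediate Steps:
(17010 - 17136) - 3*2927 = -126 - 8781 = -8907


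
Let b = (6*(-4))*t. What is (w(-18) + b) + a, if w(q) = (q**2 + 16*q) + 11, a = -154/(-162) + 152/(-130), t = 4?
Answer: -259136/5265 ≈ -49.219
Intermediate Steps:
a = -1151/5265 (a = -154*(-1/162) + 152*(-1/130) = 77/81 - 76/65 = -1151/5265 ≈ -0.21861)
w(q) = 11 + q**2 + 16*q
b = -96 (b = (6*(-4))*4 = -24*4 = -96)
(w(-18) + b) + a = ((11 + (-18)**2 + 16*(-18)) - 96) - 1151/5265 = ((11 + 324 - 288) - 96) - 1151/5265 = (47 - 96) - 1151/5265 = -49 - 1151/5265 = -259136/5265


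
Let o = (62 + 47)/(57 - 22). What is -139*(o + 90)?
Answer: -453001/35 ≈ -12943.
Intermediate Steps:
o = 109/35 ≈ 3.1143
-139*(o + 90) = -139*(109/35 + 90) = -139*3259/35 = -453001/35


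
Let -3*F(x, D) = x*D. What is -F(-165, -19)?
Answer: 1045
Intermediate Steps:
F(x, D) = -D*x/3 (F(x, D) = -x*D/3 = -D*x/3)
-F(-165, -19) = -(-1)*(-19)*(-165)/3 = -1*(-1045) = 1045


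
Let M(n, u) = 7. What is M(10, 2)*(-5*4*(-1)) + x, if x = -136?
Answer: 4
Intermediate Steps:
M(10, 2)*(-5*4*(-1)) + x = 7*(-5*4*(-1)) - 136 = 7*(-20*(-1)) - 136 = 7*20 - 136 = 140 - 136 = 4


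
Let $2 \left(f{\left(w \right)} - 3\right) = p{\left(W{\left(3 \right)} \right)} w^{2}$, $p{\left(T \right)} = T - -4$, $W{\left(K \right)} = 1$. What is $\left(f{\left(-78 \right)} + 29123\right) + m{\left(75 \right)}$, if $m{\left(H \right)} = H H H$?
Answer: $466211$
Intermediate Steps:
$p{\left(T \right)} = 4 + T$ ($p{\left(T \right)} = T + 4 = 4 + T$)
$f{\left(w \right)} = 3 + \frac{5 w^{2}}{2}$ ($f{\left(w \right)} = 3 + \frac{\left(4 + 1\right) w^{2}}{2} = 3 + \frac{5 w^{2}}{2}$)
$m{\left(H \right)} = H^{3}$ ($m{\left(H \right)} = H^{2} H = H^{3}$)
$\left(f{\left(-78 \right)} + 29123\right) + m{\left(75 \right)} = \left(\left(3 + \frac{5 \left(-78\right)^{2}}{2}\right) + 29123\right) + 75^{3} = \left(\left(3 + \frac{5}{2} \cdot 6084\right) + 29123\right) + 421875 = \left(\left(3 + 15210\right) + 29123\right) + 421875 = \left(15213 + 29123\right) + 421875 = 44336 + 421875 = 466211$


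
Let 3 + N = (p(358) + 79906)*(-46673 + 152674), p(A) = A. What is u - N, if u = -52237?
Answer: -8508116498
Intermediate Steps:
N = 8508064261 (N = -3 + (358 + 79906)*(-46673 + 152674) = -3 + 80264*106001 = -3 + 8508064264 = 8508064261)
u - N = -52237 - 1*8508064261 = -52237 - 8508064261 = -8508116498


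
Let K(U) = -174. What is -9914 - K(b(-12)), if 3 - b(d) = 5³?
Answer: -9740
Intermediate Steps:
b(d) = -122 (b(d) = 3 - 1*5³ = 3 - 1*125 = 3 - 125 = -122)
-9914 - K(b(-12)) = -9914 - 1*(-174) = -9914 + 174 = -9740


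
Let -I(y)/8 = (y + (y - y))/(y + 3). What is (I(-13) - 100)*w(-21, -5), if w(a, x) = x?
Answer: 552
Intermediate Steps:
I(y) = -8*y/(3 + y) (I(y) = -8*(y + (y - y))/(y + 3) = -8*(y + 0)/(3 + y) = -8*y/(3 + y))
(I(-13) - 100)*w(-21, -5) = (-8*(-13)/(3 - 13) - 100)*(-5) = (-8*(-13)/(-10) - 100)*(-5) = (-8*(-13)*(-⅒) - 100)*(-5) = (-52/5 - 100)*(-5) = -552/5*(-5) = 552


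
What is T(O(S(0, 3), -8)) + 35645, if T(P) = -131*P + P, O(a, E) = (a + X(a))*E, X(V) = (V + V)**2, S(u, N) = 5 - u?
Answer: 144845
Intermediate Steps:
X(V) = 4*V**2 (X(V) = (2*V)**2 = 4*V**2)
O(a, E) = E*(a + 4*a**2) (O(a, E) = (a + 4*a**2)*E = E*(a + 4*a**2))
T(P) = -130*P
T(O(S(0, 3), -8)) + 35645 = -(-1040)*(5 - 1*0)*(1 + 4*(5 - 1*0)) + 35645 = -(-1040)*(5 + 0)*(1 + 4*(5 + 0)) + 35645 = -(-1040)*5*(1 + 4*5) + 35645 = -(-1040)*5*(1 + 20) + 35645 = -(-1040)*5*21 + 35645 = -130*(-840) + 35645 = 109200 + 35645 = 144845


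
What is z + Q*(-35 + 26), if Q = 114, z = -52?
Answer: -1078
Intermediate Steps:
z + Q*(-35 + 26) = -52 + 114*(-35 + 26) = -52 + 114*(-9) = -52 - 1026 = -1078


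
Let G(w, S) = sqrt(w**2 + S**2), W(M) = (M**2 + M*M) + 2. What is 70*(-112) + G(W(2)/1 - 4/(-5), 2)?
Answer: -7840 + 2*sqrt(754)/5 ≈ -7829.0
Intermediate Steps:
W(M) = 2 + 2*M**2 (W(M) = (M**2 + M**2) + 2 = 2*M**2 + 2 = 2 + 2*M**2)
G(w, S) = sqrt(S**2 + w**2)
70*(-112) + G(W(2)/1 - 4/(-5), 2) = 70*(-112) + sqrt(2**2 + ((2 + 2*2**2)/1 - 4/(-5))**2) = -7840 + sqrt(4 + ((2 + 2*4)*1 - 4*(-1/5))**2) = -7840 + sqrt(4 + ((2 + 8)*1 + 4/5)**2) = -7840 + sqrt(4 + (10*1 + 4/5)**2) = -7840 + sqrt(4 + (10 + 4/5)**2) = -7840 + sqrt(4 + (54/5)**2) = -7840 + sqrt(4 + 2916/25) = -7840 + sqrt(3016/25) = -7840 + 2*sqrt(754)/5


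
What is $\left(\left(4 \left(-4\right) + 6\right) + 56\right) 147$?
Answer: $6762$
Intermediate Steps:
$\left(\left(4 \left(-4\right) + 6\right) + 56\right) 147 = \left(\left(-16 + 6\right) + 56\right) 147 = \left(-10 + 56\right) 147 = 46 \cdot 147 = 6762$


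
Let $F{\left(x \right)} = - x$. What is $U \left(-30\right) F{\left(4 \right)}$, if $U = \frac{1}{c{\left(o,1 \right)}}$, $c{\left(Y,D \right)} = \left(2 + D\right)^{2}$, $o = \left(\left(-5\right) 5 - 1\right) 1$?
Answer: $\frac{40}{3} \approx 13.333$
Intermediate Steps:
$o = -26$ ($o = \left(-25 - 1\right) 1 = \left(-26\right) 1 = -26$)
$U = \frac{1}{9}$ ($U = \frac{1}{\left(2 + 1\right)^{2}} = \frac{1}{3^{2}} = \frac{1}{9} \approx 0.11111$)
$U \left(-30\right) F{\left(4 \right)} = \frac{1}{9} \left(-30\right) \left(\left(-1\right) 4\right) = \left(- \frac{10}{3}\right) \left(-4\right) = \frac{40}{3}$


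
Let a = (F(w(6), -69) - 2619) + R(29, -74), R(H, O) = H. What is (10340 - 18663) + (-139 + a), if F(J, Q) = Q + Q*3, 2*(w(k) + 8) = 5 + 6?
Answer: -11328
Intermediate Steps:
w(k) = -5/2 (w(k) = -8 + (5 + 6)/2 = -8 + (1/2)*11 = -8 + 11/2 = -5/2)
F(J, Q) = 4*Q (F(J, Q) = Q + 3*Q = 4*Q)
a = -2866 (a = (4*(-69) - 2619) + 29 = (-276 - 2619) + 29 = -2895 + 29 = -2866)
(10340 - 18663) + (-139 + a) = (10340 - 18663) + (-139 - 2866) = -8323 - 3005 = -11328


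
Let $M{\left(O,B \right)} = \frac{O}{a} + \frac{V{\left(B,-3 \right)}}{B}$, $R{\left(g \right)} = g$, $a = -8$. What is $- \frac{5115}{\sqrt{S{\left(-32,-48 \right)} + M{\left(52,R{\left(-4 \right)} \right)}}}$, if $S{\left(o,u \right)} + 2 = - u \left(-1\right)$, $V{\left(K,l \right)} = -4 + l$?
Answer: $\frac{3410 i \sqrt{219}}{73} \approx 691.28 i$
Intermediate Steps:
$S{\left(o,u \right)} = -2 + u$ ($S{\left(o,u \right)} = -2 + - u \left(-1\right) = -2 + u$)
$M{\left(O,B \right)} = - \frac{7}{B} - \frac{O}{8}$ ($M{\left(O,B \right)} = \frac{O}{-8} + \frac{-4 - 3}{B} = O \left(- \frac{1}{8}\right) - \frac{7}{B} = - \frac{O}{8} - \frac{7}{B} = - \frac{7}{B} - \frac{O}{8}$)
$- \frac{5115}{\sqrt{S{\left(-32,-48 \right)} + M{\left(52,R{\left(-4 \right)} \right)}}} = - \frac{5115}{\sqrt{\left(-2 - 48\right) - \left(\frac{13}{2} + \frac{7}{-4}\right)}} = - \frac{5115}{\sqrt{-50 - \frac{19}{4}}} = - \frac{5115}{\sqrt{- \frac{219}{4}}} = - \frac{5115}{\frac{1}{2} i \sqrt{219}} = - 5115 \left(- \frac{2 i \sqrt{219}}{219}\right) = \frac{3410 i \sqrt{219}}{73}$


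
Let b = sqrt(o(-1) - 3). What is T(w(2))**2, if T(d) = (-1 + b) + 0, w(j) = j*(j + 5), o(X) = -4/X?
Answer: 0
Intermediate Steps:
b = 1 (b = sqrt(-4/(-1) - 3) = sqrt(-4*(-1) - 3) = sqrt(4 - 3) = sqrt(1) = 1)
w(j) = j*(5 + j)
T(d) = 0 (T(d) = (-1 + 1) + 0 = 0 + 0 = 0)
T(w(2))**2 = 0**2 = 0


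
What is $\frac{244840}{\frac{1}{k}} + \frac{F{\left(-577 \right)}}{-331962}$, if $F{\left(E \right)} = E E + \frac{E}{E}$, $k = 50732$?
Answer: $\frac{2061686994678815}{165981} \approx 1.2421 \cdot 10^{10}$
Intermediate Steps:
$F{\left(E \right)} = 1 + E^{2}$ ($F{\left(E \right)} = E^{2} + 1 = 1 + E^{2}$)
$\frac{244840}{\frac{1}{k}} + \frac{F{\left(-577 \right)}}{-331962} = \frac{244840}{\frac{1}{50732}} + \frac{1 + \left(-577\right)^{2}}{-331962} = 244840 \frac{1}{\frac{1}{50732}} + \left(1 + 332929\right) \left(- \frac{1}{331962}\right) = 244840 \cdot 50732 + 332930 \left(- \frac{1}{331962}\right) = 12421222880 - \frac{166465}{165981} = \frac{2061686994678815}{165981}$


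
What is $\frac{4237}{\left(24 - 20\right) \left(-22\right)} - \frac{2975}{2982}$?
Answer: $- \frac{921181}{18744} \approx -49.145$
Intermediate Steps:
$\frac{4237}{\left(24 - 20\right) \left(-22\right)} - \frac{2975}{2982} = \frac{4237}{4 \left(-22\right)} - \frac{425}{426} = \frac{4237}{-88} - \frac{425}{426} = 4237 \left(- \frac{1}{88}\right) - \frac{425}{426} = - \frac{4237}{88} - \frac{425}{426} = - \frac{921181}{18744}$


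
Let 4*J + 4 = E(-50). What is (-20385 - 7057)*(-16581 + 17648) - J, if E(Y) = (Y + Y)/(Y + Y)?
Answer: -117122453/4 ≈ -2.9281e+7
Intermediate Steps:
E(Y) = 1 (E(Y) = (2*Y)/((2*Y)) = (2*Y)*(1/(2*Y)) = 1)
J = -3/4 (J = -1 + (1/4)*1 = -1 + 1/4 = -3/4 ≈ -0.75000)
(-20385 - 7057)*(-16581 + 17648) - J = (-20385 - 7057)*(-16581 + 17648) - 1*(-3/4) = -27442*1067 + 3/4 = -29280614 + 3/4 = -117122453/4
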